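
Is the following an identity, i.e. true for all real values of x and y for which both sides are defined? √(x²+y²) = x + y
No, this is NOT an identity.

Claim: √(x²+y²) = x + y.
Test a specific point where both sides are defined: x = -3, y = 2.
LHS = √(x²+y²) ≈ 3.6056
RHS = x + y ≈ -1.0000
Since 3.6056 ≠ -1.0000, the equation fails at this point, so it cannot hold for all real values of x and y for which both sides are defined.
(x+y)² = x² + 2xy + y², not x² + y², so the square root does not split this way.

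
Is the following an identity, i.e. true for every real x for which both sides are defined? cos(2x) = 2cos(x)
Claim: cos(2x) = 2cos(x).
Test a specific point where both sides are defined: x = 2π/3.
LHS = cos(2x) ≈ -0.5000
RHS = 2cos(x) ≈ -1.0000
Since -0.5000 ≠ -1.0000, the equation fails at this point, so it cannot hold for every real x for which both sides are defined.
The correct double-angle formula is cos(2x) = cos²x - sin²x.

Conclusion: No, this is NOT an identity.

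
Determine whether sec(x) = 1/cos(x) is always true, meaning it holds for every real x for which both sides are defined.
Claim: sec(x) = 1/cos(x).
Reasoning: sec(x) is by definition the reciprocal of cos(x), wherever cos(x) ≠ 0.
So the two sides agree for every real x for which both sides are defined.

Conclusion: Yes, this is an identity.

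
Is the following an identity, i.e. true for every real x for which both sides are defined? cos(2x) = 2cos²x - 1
Yes, this is an identity.

Claim: cos(2x) = 2cos²x - 1.
Reasoning: cos(2x) = cos²x - sin²x. Replace sin²x by 1 - cos²x: cos²x - (1 - cos²x) = 2cos²x - 1.
So the two sides agree for every real x for which both sides are defined.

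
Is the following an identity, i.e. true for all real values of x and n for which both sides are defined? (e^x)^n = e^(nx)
Yes, this is an identity.

Claim: (e^x)^n = e^(nx).
Reasoning: e^x is a positive real number, and for a positive base B and real exponent n, B^n = e^(n·ln B). With B = e^x, ln B = x, so (e^x)^n = e^(n·x).
So the two sides agree for all real values of x and n for which both sides are defined.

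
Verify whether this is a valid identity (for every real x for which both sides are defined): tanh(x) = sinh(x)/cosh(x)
Claim: tanh(x) = sinh(x)/cosh(x).
Reasoning: tanh(x) is defined as sinh(x)/cosh(x) = (e^x - e^-x)/(e^x + e^-x); cosh(x) ≥ 1 is never zero, so this holds for every real x.
So the two sides agree for every real x for which both sides are defined.

Conclusion: Yes, this is an identity.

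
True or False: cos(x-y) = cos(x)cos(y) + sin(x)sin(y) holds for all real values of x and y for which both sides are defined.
True.

Claim: cos(x-y) = cos(x)cos(y) + sin(x)sin(y).
Reasoning: Replace y by -y in cos(x+y) = cos(x)cos(y) - sin(x)sin(y) and use cos(-y) = cos(y), sin(-y) = -sin(y): cos(x-y) = cos(x)cos(y) + sin(x)sin(y).
So the two sides agree for all real values of x and y for which both sides are defined.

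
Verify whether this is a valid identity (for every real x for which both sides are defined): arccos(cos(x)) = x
No, this is NOT an identity.

Claim: arccos(cos(x)) = x.
Test a specific point where both sides are defined: x = -π/4.
LHS = arccos(cos(x)) ≈ 0.7854
RHS = x ≈ -0.7854
Since 0.7854 ≠ -0.7854, the equation fails at this point, so it cannot hold for every real x for which both sides are defined.
arccos only returns values in [0, π], so arccos(cos(x)) = x holds only for x in that interval, not for all real x.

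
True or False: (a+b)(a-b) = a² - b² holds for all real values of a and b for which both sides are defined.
True.

Claim: (a+b)(a-b) = a² - b².
Reasoning: Expand: (a+b)(a-b) = a² - ab + ba - b² = a² - b² (the cross terms cancel).
So the two sides agree for all real values of a and b for which both sides are defined.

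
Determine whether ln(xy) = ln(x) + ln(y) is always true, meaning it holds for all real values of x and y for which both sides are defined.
Claim: ln(xy) = ln(x) + ln(y).
Reasoning: Both sides are simultaneously defined only when x, y > 0. Write x = e^p, y = e^q (p = ln x, q = ln y). Then xy = e^p · e^q = e^(p+q), so ln(xy) = p + q = ln(x) + ln(y).
So the two sides agree for all real values of x and y for which both sides are defined.

Conclusion: Yes, this is an identity.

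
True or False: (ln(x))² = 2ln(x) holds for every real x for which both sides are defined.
False.

Claim: (ln(x))² = 2ln(x).
Test a specific point where both sides are defined: x = 3.
LHS = (ln(x))² ≈ 1.2069
RHS = 2ln(x) ≈ 2.1972
Since 1.2069 ≠ 2.1972, the equation fails at this point, so it cannot hold for every real x for which both sides are defined.
2ln(x) equals ln(x²), which is not the same as (ln x)².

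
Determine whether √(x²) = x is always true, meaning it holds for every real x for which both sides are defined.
Claim: √(x²) = x.
Test a specific point where both sides are defined: x = -3.
LHS = √(x²) ≈ 3.0000
RHS = x ≈ -3.0000
Since 3.0000 ≠ -3.0000, the equation fails at this point, so it cannot hold for every real x for which both sides are defined.
√(x²) = |x|, which differs from x whenever x < 0 (both sides are defined for every real x).

Conclusion: No, this is NOT an identity.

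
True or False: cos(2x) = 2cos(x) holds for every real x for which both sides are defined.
False.

Claim: cos(2x) = 2cos(x).
Test a specific point where both sides are defined: x = π/6.
LHS = cos(2x) ≈ 0.5000
RHS = 2cos(x) ≈ 1.7321
Since 0.5000 ≠ 1.7321, the equation fails at this point, so it cannot hold for every real x for which both sides are defined.
The correct double-angle formula is cos(2x) = cos²x - sin²x.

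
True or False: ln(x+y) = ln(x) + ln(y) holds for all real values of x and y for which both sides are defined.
False.

Claim: ln(x+y) = ln(x) + ln(y).
Test a specific point where both sides are defined: x = 4, y = 3/2.
LHS = ln(x+y) ≈ 1.7047
RHS = ln(x) + ln(y) ≈ 1.7918
Since 1.7047 ≠ 1.7918, the equation fails at this point, so it cannot hold for all real values of x and y for which both sides are defined.
ln(x) + ln(y) = ln(xy), not ln(x+y).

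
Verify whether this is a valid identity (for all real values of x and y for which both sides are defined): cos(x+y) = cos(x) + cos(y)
Claim: cos(x+y) = cos(x) + cos(y).
Test a specific point where both sides are defined: x = -π/6, y = π/2.
LHS = cos(x+y) ≈ 0.5000
RHS = cos(x) + cos(y) ≈ 0.8660
Since 0.5000 ≠ 0.8660, the equation fails at this point, so it cannot hold for all real values of x and y for which both sides are defined.
The correct expansion is cos(x+y) = cos(x)cos(y) - sin(x)sin(y); cosine is not additive.

Conclusion: No, this is NOT an identity.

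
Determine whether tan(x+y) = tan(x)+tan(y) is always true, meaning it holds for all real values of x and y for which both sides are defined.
No, this is NOT an identity.

Claim: tan(x+y) = tan(x)+tan(y).
Test a specific point where both sides are defined: x = -π/6, y = -π/6.
LHS = tan(x+y) ≈ -1.7321
RHS = tan(x)+tan(y) ≈ -1.1547
Since -1.7321 ≠ -1.1547, the equation fails at this point, so it cannot hold for all real values of x and y for which both sides are defined.
The correct formula is tan(x+y) = (tan(x) + tan(y))/(1 - tan(x)tan(y)).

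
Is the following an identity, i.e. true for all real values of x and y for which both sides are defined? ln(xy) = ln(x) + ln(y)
Yes, this is an identity.

Claim: ln(xy) = ln(x) + ln(y).
Reasoning: Both sides are simultaneously defined only when x, y > 0. Write x = e^p, y = e^q (p = ln x, q = ln y). Then xy = e^p · e^q = e^(p+q), so ln(xy) = p + q = ln(x) + ln(y).
So the two sides agree for all real values of x and y for which both sides are defined.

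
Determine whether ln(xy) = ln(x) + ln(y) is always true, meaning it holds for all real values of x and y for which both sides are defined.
Claim: ln(xy) = ln(x) + ln(y).
Reasoning: Both sides are simultaneously defined only when x, y > 0. Write x = e^p, y = e^q (p = ln x, q = ln y). Then xy = e^p · e^q = e^(p+q), so ln(xy) = p + q = ln(x) + ln(y).
So the two sides agree for all real values of x and y for which both sides are defined.

Conclusion: Yes, this is an identity.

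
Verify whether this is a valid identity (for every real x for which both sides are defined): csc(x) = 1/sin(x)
Claim: csc(x) = 1/sin(x).
Reasoning: csc(x) is by definition the reciprocal of sin(x), wherever sin(x) ≠ 0.
So the two sides agree for every real x for which both sides are defined.

Conclusion: Yes, this is an identity.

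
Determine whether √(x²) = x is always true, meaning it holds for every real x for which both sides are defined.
Claim: √(x²) = x.
Test a specific point where both sides are defined: x = -1.
LHS = √(x²) ≈ 1.0000
RHS = x ≈ -1.0000
Since 1.0000 ≠ -1.0000, the equation fails at this point, so it cannot hold for every real x for which both sides are defined.
√(x²) = |x|, which differs from x whenever x < 0 (both sides are defined for every real x).

Conclusion: No, this is NOT an identity.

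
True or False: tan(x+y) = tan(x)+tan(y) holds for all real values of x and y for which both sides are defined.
Claim: tan(x+y) = tan(x)+tan(y).
Test a specific point where both sides are defined: x = 2π/3, y = 2π/3.
LHS = tan(x+y) ≈ 1.7321
RHS = tan(x)+tan(y) ≈ -3.4641
Since 1.7321 ≠ -3.4641, the equation fails at this point, so it cannot hold for all real values of x and y for which both sides are defined.
The correct formula is tan(x+y) = (tan(x) + tan(y))/(1 - tan(x)tan(y)).

Conclusion: False.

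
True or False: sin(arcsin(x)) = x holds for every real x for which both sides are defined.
Claim: sin(arcsin(x)) = x.
Reasoning: For -1 ≤ x ≤ 1 (where arcsin is defined), arcsin(x) is by definition an angle whose sine equals x. Taking the sine of that angle returns x. (Note the other order, arcsin(sin x) = x, is NOT an identity.)
So the two sides agree for every real x for which both sides are defined.

Conclusion: True.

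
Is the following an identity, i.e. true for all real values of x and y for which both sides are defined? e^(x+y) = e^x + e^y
No, this is NOT an identity.

Claim: e^(x+y) = e^x + e^y.
Test a specific point where both sides are defined: x = 1, y = 1.
LHS = e^(x+y) ≈ 7.3891
RHS = e^x + e^y ≈ 5.4366
Since 7.3891 ≠ 5.4366, the equation fails at this point, so it cannot hold for all real values of x and y for which both sides are defined.
The correct rule is e^(x+y) = e^x · e^y (a product, not a sum).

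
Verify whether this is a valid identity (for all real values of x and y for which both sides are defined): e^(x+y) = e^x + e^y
No, this is NOT an identity.

Claim: e^(x+y) = e^x + e^y.
Test a specific point where both sides are defined: x = 3/2, y = -2.
LHS = e^(x+y) ≈ 0.6065
RHS = e^x + e^y ≈ 4.6170
Since 0.6065 ≠ 4.6170, the equation fails at this point, so it cannot hold for all real values of x and y for which both sides are defined.
The correct rule is e^(x+y) = e^x · e^y (a product, not a sum).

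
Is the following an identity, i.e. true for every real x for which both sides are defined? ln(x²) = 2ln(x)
Claim: ln(x²) = 2ln(x).
Reasoning: The right side requires x > 0. For x > 0, x² = (e^(ln x))² = e^(2ln x), so ln(x²) = 2ln(x). (For x < 0 the right side is undefined, so those values are outside the claim.)
So the two sides agree for every real x for which both sides are defined.

Conclusion: Yes, this is an identity.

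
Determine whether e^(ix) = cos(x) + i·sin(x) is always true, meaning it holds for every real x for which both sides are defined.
Claim: e^(ix) = cos(x) + i·sin(x).
Reasoning: Euler's formula. Expand e^(ix) = Σ (ix)^k / k!. Since i² = -1, the even-k terms are Σ (-1)^m x^(2m)/(2m)! = cos(x) and the odd-k terms are i · Σ (-1)^m x^(2m+1)/(2m+1)! = i·sin(x).
So the two sides agree for every real x for which both sides are defined.

Conclusion: Yes, this is an identity.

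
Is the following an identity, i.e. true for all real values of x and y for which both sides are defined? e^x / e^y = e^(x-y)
Claim: e^x / e^y = e^(x-y).
Reasoning: 1/e^y = e^(-y), so e^x / e^y = e^x · e^(-y) = e^(x + (-y)) = e^(x-y) by the product rule for exponents.
So the two sides agree for all real values of x and y for which both sides are defined.

Conclusion: Yes, this is an identity.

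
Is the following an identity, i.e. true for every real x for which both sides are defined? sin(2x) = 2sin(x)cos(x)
Claim: sin(2x) = 2sin(x)cos(x).
Reasoning: Put y = x in the addition formula sin(x+y) = sin(x)cos(y) + cos(x)sin(y): sin(2x) = sin(x)cos(x) + cos(x)sin(x) = 2sin(x)cos(x).
So the two sides agree for every real x for which both sides are defined.

Conclusion: Yes, this is an identity.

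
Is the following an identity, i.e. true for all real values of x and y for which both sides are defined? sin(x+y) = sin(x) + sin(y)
Claim: sin(x+y) = sin(x) + sin(y).
Test a specific point where both sides are defined: x = π/2, y = 3π/4.
LHS = sin(x+y) ≈ -0.7071
RHS = sin(x) + sin(y) ≈ 1.7071
Since -0.7071 ≠ 1.7071, the equation fails at this point, so it cannot hold for all real values of x and y for which both sides are defined.
The correct expansion is sin(x+y) = sin(x)cos(y) + cos(x)sin(y); sine is not additive.

Conclusion: No, this is NOT an identity.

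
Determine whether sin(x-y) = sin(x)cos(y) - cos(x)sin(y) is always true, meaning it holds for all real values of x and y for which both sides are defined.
Yes, this is an identity.

Claim: sin(x-y) = sin(x)cos(y) - cos(x)sin(y).
Reasoning: Replace y by -y in sin(x+y) = sin(x)cos(y) + cos(x)sin(y) and use cos(-y) = cos(y), sin(-y) = -sin(y): sin(x-y) = sin(x)cos(y) - cos(x)sin(y).
So the two sides agree for all real values of x and y for which both sides are defined.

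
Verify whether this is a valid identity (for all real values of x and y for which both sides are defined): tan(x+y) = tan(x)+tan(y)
No, this is NOT an identity.

Claim: tan(x+y) = tan(x)+tan(y).
Test a specific point where both sides are defined: x = π/4, y = 2π/3.
LHS = tan(x+y) ≈ -0.2679
RHS = tan(x)+tan(y) ≈ -0.7321
Since -0.2679 ≠ -0.7321, the equation fails at this point, so it cannot hold for all real values of x and y for which both sides are defined.
The correct formula is tan(x+y) = (tan(x) + tan(y))/(1 - tan(x)tan(y)).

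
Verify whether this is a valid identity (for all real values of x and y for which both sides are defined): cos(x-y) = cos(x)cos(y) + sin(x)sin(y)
Claim: cos(x-y) = cos(x)cos(y) + sin(x)sin(y).
Reasoning: Replace y by -y in cos(x+y) = cos(x)cos(y) - sin(x)sin(y) and use cos(-y) = cos(y), sin(-y) = -sin(y): cos(x-y) = cos(x)cos(y) + sin(x)sin(y).
So the two sides agree for all real values of x and y for which both sides are defined.

Conclusion: Yes, this is an identity.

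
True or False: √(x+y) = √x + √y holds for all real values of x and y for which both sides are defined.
Claim: √(x+y) = √x + √y.
Test a specific point where both sides are defined: x = 3/2, y = 1/2.
LHS = √(x+y) ≈ 1.4142
RHS = √x + √y ≈ 1.9319
Since 1.4142 ≠ 1.9319, the equation fails at this point, so it cannot hold for all real values of x and y for which both sides are defined.
Squaring the right side gives x + 2√(xy) + y, not x + y.

Conclusion: False.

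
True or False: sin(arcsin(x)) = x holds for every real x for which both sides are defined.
Claim: sin(arcsin(x)) = x.
Reasoning: For -1 ≤ x ≤ 1 (where arcsin is defined), arcsin(x) is by definition an angle whose sine equals x. Taking the sine of that angle returns x. (Note the other order, arcsin(sin x) = x, is NOT an identity.)
So the two sides agree for every real x for which both sides are defined.

Conclusion: True.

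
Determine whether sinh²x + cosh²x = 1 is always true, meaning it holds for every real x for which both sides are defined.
No, this is NOT an identity.

Claim: sinh²x + cosh²x = 1.
Test a specific point where both sides are defined: x = -1.
LHS = sinh²x + cosh²x ≈ 3.7622
RHS = 1 ≈ 1.0000
Since 3.7622 ≠ 1.0000, the equation fails at this point, so it cannot hold for every real x for which both sides are defined.
The correct hyperbolic identity is cosh²x - sinh²x = 1 (a difference); the sum sinh²x + cosh²x equals cosh(2x).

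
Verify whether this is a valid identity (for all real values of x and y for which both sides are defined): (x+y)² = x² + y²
No, this is NOT an identity.

Claim: (x+y)² = x² + y².
Test a specific point where both sides are defined: x = 4, y = -3.
LHS = (x+y)² ≈ 1.0000
RHS = x² + y² ≈ 25.0000
Since 1.0000 ≠ 25.0000, the equation fails at this point, so it cannot hold for all real values of x and y for which both sides are defined.
The correct expansion is (x+y)² = x² + 2xy + y²; the cross term 2xy is missing.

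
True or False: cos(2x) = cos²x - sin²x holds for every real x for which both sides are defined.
Claim: cos(2x) = cos²x - sin²x.
Reasoning: Put y = x in the addition formula cos(x+y) = cos(x)cos(y) - sin(x)sin(y): cos(2x) = cos²x - sin²x.
So the two sides agree for every real x for which both sides are defined.

Conclusion: True.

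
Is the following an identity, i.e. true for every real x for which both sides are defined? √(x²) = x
Claim: √(x²) = x.
Test a specific point where both sides are defined: x = -1.
LHS = √(x²) ≈ 1.0000
RHS = x ≈ -1.0000
Since 1.0000 ≠ -1.0000, the equation fails at this point, so it cannot hold for every real x for which both sides are defined.
√(x²) = |x|, which differs from x whenever x < 0 (both sides are defined for every real x).

Conclusion: No, this is NOT an identity.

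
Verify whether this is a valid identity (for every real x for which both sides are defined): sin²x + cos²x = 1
Claim: sin²x + cos²x = 1.
Reasoning: The point (cos x, sin x) lies on the unit circle X² + Y² = 1, so cos²x + sin²x = 1 for every real x.
So the two sides agree for every real x for which both sides are defined.

Conclusion: Yes, this is an identity.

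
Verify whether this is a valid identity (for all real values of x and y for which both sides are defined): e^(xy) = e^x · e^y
Claim: e^(xy) = e^x · e^y.
Test a specific point where both sides are defined: x = 1, y = -1.
LHS = e^(xy) ≈ 0.3679
RHS = e^x · e^y ≈ 1.0000
Since 0.3679 ≠ 1.0000, the equation fails at this point, so it cannot hold for all real values of x and y for which both sides are defined.
e^x · e^y = e^(x+y), not e^(xy).

Conclusion: No, this is NOT an identity.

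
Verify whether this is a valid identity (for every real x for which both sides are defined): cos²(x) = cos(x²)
Claim: cos²(x) = cos(x²).
Test a specific point where both sides are defined: x = -π/3.
LHS = cos²(x) ≈ 0.2500
RHS = cos(x²) ≈ 0.4566
Since 0.2500 ≠ 0.4566, the equation fails at this point, so it cannot hold for every real x for which both sides are defined.
cos²(x) means (cos x)², squaring the output; cos(x²) squares the input. These are different functions.

Conclusion: No, this is NOT an identity.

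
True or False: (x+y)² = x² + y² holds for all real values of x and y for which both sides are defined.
False.

Claim: (x+y)² = x² + y².
Test a specific point where both sides are defined: x = 1/2, y = 1/2.
LHS = (x+y)² ≈ 1.0000
RHS = x² + y² ≈ 0.5000
Since 1.0000 ≠ 0.5000, the equation fails at this point, so it cannot hold for all real values of x and y for which both sides are defined.
The correct expansion is (x+y)² = x² + 2xy + y²; the cross term 2xy is missing.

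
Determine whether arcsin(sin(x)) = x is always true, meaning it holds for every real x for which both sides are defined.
No, this is NOT an identity.

Claim: arcsin(sin(x)) = x.
Test a specific point where both sides are defined: x = 3π/4.
LHS = arcsin(sin(x)) ≈ 0.7854
RHS = x ≈ 2.3562
Since 0.7854 ≠ 2.3562, the equation fails at this point, so it cannot hold for every real x for which both sides are defined.
arcsin only returns values in [-π/2, π/2], so arcsin(sin(x)) = x holds only for x in that interval, not for all real x.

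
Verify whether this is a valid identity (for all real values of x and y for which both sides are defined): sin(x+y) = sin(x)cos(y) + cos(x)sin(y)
Yes, this is an identity.

Claim: sin(x+y) = sin(x)cos(y) + cos(x)sin(y).
Reasoning: By Euler's formula e^(i(x+y)) = e^(ix)·e^(iy) = (cos x + i·sin x)(cos y + i·sin y). The imaginary part of the left side is sin(x+y); the imaginary part of the product is sin(x)cos(y) + cos(x)sin(y).
So the two sides agree for all real values of x and y for which both sides are defined.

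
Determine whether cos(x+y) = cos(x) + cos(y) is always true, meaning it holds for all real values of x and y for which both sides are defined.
No, this is NOT an identity.

Claim: cos(x+y) = cos(x) + cos(y).
Test a specific point where both sides are defined: x = π/3, y = -π/6.
LHS = cos(x+y) ≈ 0.8660
RHS = cos(x) + cos(y) ≈ 1.3660
Since 0.8660 ≠ 1.3660, the equation fails at this point, so it cannot hold for all real values of x and y for which both sides are defined.
The correct expansion is cos(x+y) = cos(x)cos(y) - sin(x)sin(y); cosine is not additive.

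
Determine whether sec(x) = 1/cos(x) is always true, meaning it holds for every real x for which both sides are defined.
Claim: sec(x) = 1/cos(x).
Reasoning: sec(x) is by definition the reciprocal of cos(x), wherever cos(x) ≠ 0.
So the two sides agree for every real x for which both sides are defined.

Conclusion: Yes, this is an identity.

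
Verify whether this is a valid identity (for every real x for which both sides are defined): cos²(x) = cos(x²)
No, this is NOT an identity.

Claim: cos²(x) = cos(x²).
Test a specific point where both sides are defined: x = π/2.
LHS = cos²(x) ≈ 0.0000
RHS = cos(x²) ≈ -0.7812
Since 0.0000 ≠ -0.7812, the equation fails at this point, so it cannot hold for every real x for which both sides are defined.
cos²(x) means (cos x)², squaring the output; cos(x²) squares the input. These are different functions.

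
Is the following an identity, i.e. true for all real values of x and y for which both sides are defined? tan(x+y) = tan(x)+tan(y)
No, this is NOT an identity.

Claim: tan(x+y) = tan(x)+tan(y).
Test a specific point where both sides are defined: x = -π/6, y = -π/4.
LHS = tan(x+y) ≈ -3.7321
RHS = tan(x)+tan(y) ≈ -1.5774
Since -3.7321 ≠ -1.5774, the equation fails at this point, so it cannot hold for all real values of x and y for which both sides are defined.
The correct formula is tan(x+y) = (tan(x) + tan(y))/(1 - tan(x)tan(y)).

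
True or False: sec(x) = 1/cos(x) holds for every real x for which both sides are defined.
Claim: sec(x) = 1/cos(x).
Reasoning: sec(x) is by definition the reciprocal of cos(x), wherever cos(x) ≠ 0.
So the two sides agree for every real x for which both sides are defined.

Conclusion: True.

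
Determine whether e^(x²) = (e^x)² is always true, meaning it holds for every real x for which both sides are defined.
Claim: e^(x²) = (e^x)².
Test a specific point where both sides are defined: x = 1.
LHS = e^(x²) ≈ 2.7183
RHS = (e^x)² ≈ 7.3891
Since 2.7183 ≠ 7.3891, the equation fails at this point, so it cannot hold for every real x for which both sides are defined.
(e^x)² = e^(2x), and 2x ≠ x² in general.

Conclusion: No, this is NOT an identity.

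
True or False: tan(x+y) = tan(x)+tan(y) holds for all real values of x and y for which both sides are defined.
False.

Claim: tan(x+y) = tan(x)+tan(y).
Test a specific point where both sides are defined: x = 3π/4, y = π/6.
LHS = tan(x+y) ≈ -0.2679
RHS = tan(x)+tan(y) ≈ -0.4226
Since -0.2679 ≠ -0.4226, the equation fails at this point, so it cannot hold for all real values of x and y for which both sides are defined.
The correct formula is tan(x+y) = (tan(x) + tan(y))/(1 - tan(x)tan(y)).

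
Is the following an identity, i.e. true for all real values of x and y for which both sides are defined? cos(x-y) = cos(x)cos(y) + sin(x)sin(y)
Claim: cos(x-y) = cos(x)cos(y) + sin(x)sin(y).
Reasoning: Replace y by -y in cos(x+y) = cos(x)cos(y) - sin(x)sin(y) and use cos(-y) = cos(y), sin(-y) = -sin(y): cos(x-y) = cos(x)cos(y) + sin(x)sin(y).
So the two sides agree for all real values of x and y for which both sides are defined.

Conclusion: Yes, this is an identity.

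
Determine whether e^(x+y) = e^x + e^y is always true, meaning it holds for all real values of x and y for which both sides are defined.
Claim: e^(x+y) = e^x + e^y.
Test a specific point where both sides are defined: x = 3/2, y = 2.
LHS = e^(x+y) ≈ 33.1155
RHS = e^x + e^y ≈ 11.8707
Since 33.1155 ≠ 11.8707, the equation fails at this point, so it cannot hold for all real values of x and y for which both sides are defined.
The correct rule is e^(x+y) = e^x · e^y (a product, not a sum).

Conclusion: No, this is NOT an identity.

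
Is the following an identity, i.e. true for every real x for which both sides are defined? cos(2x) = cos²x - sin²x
Yes, this is an identity.

Claim: cos(2x) = cos²x - sin²x.
Reasoning: Put y = x in the addition formula cos(x+y) = cos(x)cos(y) - sin(x)sin(y): cos(2x) = cos²x - sin²x.
So the two sides agree for every real x for which both sides are defined.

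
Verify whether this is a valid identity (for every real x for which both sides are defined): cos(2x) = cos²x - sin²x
Yes, this is an identity.

Claim: cos(2x) = cos²x - sin²x.
Reasoning: Put y = x in the addition formula cos(x+y) = cos(x)cos(y) - sin(x)sin(y): cos(2x) = cos²x - sin²x.
So the two sides agree for every real x for which both sides are defined.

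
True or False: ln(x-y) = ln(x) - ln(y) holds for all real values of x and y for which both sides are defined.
Claim: ln(x-y) = ln(x) - ln(y).
Test a specific point where both sides are defined: x = 5, y = 3.
LHS = ln(x-y) ≈ 0.6931
RHS = ln(x) - ln(y) ≈ 0.5108
Since 0.6931 ≠ 0.5108, the equation fails at this point, so it cannot hold for all real values of x and y for which both sides are defined.
ln(x) - ln(y) = ln(x/y), not ln(x-y).

Conclusion: False.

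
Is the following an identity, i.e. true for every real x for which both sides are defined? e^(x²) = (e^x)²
No, this is NOT an identity.

Claim: e^(x²) = (e^x)².
Test a specific point where both sides are defined: x = 1.
LHS = e^(x²) ≈ 2.7183
RHS = (e^x)² ≈ 7.3891
Since 2.7183 ≠ 7.3891, the equation fails at this point, so it cannot hold for every real x for which both sides are defined.
(e^x)² = e^(2x), and 2x ≠ x² in general.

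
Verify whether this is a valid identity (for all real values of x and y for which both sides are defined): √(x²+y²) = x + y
No, this is NOT an identity.

Claim: √(x²+y²) = x + y.
Test a specific point where both sides are defined: x = 5, y = -1.
LHS = √(x²+y²) ≈ 5.0990
RHS = x + y ≈ 4.0000
Since 5.0990 ≠ 4.0000, the equation fails at this point, so it cannot hold for all real values of x and y for which both sides are defined.
(x+y)² = x² + 2xy + y², not x² + y², so the square root does not split this way.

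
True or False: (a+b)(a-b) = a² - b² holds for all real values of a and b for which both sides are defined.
True.

Claim: (a+b)(a-b) = a² - b².
Reasoning: Expand: (a+b)(a-b) = a² - ab + ba - b² = a² - b² (the cross terms cancel).
So the two sides agree for all real values of a and b for which both sides are defined.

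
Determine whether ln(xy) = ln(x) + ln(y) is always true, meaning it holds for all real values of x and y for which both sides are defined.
Yes, this is an identity.

Claim: ln(xy) = ln(x) + ln(y).
Reasoning: Both sides are simultaneously defined only when x, y > 0. Write x = e^p, y = e^q (p = ln x, q = ln y). Then xy = e^p · e^q = e^(p+q), so ln(xy) = p + q = ln(x) + ln(y).
So the two sides agree for all real values of x and y for which both sides are defined.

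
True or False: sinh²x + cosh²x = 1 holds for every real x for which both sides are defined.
False.

Claim: sinh²x + cosh²x = 1.
Test a specific point where both sides are defined: x = 2.
LHS = sinh²x + cosh²x ≈ 27.3082
RHS = 1 ≈ 1.0000
Since 27.3082 ≠ 1.0000, the equation fails at this point, so it cannot hold for every real x for which both sides are defined.
The correct hyperbolic identity is cosh²x - sinh²x = 1 (a difference); the sum sinh²x + cosh²x equals cosh(2x).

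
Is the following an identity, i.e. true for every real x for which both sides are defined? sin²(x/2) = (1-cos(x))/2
Claim: sin²(x/2) = (1-cos(x))/2.
Reasoning: Use cos(2θ) = 1 - 2sin²θ with θ = x/2: cos(x) = 1 - 2sin²(x/2). Solving for sin²(x/2) gives (1 - cos(x))/2.
So the two sides agree for every real x for which both sides are defined.

Conclusion: Yes, this is an identity.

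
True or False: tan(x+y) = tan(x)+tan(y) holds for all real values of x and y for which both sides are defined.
Claim: tan(x+y) = tan(x)+tan(y).
Test a specific point where both sides are defined: x = π/6, y = π/6.
LHS = tan(x+y) ≈ 1.7321
RHS = tan(x)+tan(y) ≈ 1.1547
Since 1.7321 ≠ 1.1547, the equation fails at this point, so it cannot hold for all real values of x and y for which both sides are defined.
The correct formula is tan(x+y) = (tan(x) + tan(y))/(1 - tan(x)tan(y)).

Conclusion: False.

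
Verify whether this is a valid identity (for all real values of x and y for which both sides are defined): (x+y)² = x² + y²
Claim: (x+y)² = x² + y².
Test a specific point where both sides are defined: x = 3, y = 2.
LHS = (x+y)² ≈ 25.0000
RHS = x² + y² ≈ 13.0000
Since 25.0000 ≠ 13.0000, the equation fails at this point, so it cannot hold for all real values of x and y for which both sides are defined.
The correct expansion is (x+y)² = x² + 2xy + y²; the cross term 2xy is missing.

Conclusion: No, this is NOT an identity.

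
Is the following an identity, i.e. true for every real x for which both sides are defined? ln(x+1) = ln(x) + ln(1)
No, this is NOT an identity.

Claim: ln(x+1) = ln(x) + ln(1).
Test a specific point where both sides are defined: x = 1/2.
LHS = ln(x+1) ≈ 0.4055
RHS = ln(x) + ln(1) ≈ -0.6931
Since 0.4055 ≠ -0.6931, the equation fails at this point, so it cannot hold for every real x for which both sides are defined.
ln(1) = 0, so the right side is just ln(x), which differs from ln(x+1).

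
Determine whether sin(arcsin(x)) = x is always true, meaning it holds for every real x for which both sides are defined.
Claim: sin(arcsin(x)) = x.
Reasoning: For -1 ≤ x ≤ 1 (where arcsin is defined), arcsin(x) is by definition an angle whose sine equals x. Taking the sine of that angle returns x. (Note the other order, arcsin(sin x) = x, is NOT an identity.)
So the two sides agree for every real x for which both sides are defined.

Conclusion: Yes, this is an identity.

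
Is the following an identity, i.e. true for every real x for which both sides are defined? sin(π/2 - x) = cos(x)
Claim: sin(π/2 - x) = cos(x).
Reasoning: Use sin(u - v) = sin(u)cos(v) - cos(u)sin(v) with u = π/2, v = x: sin(π/2)cos(x) - cos(π/2)sin(x) = 1·cos(x) - 0·sin(x) = cos(x).
So the two sides agree for every real x for which both sides are defined.

Conclusion: Yes, this is an identity.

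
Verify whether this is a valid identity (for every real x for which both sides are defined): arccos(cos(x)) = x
Claim: arccos(cos(x)) = x.
Test a specific point where both sides are defined: x = -π/2.
LHS = arccos(cos(x)) ≈ 1.5708
RHS = x ≈ -1.5708
Since 1.5708 ≠ -1.5708, the equation fails at this point, so it cannot hold for every real x for which both sides are defined.
arccos only returns values in [0, π], so arccos(cos(x)) = x holds only for x in that interval, not for all real x.

Conclusion: No, this is NOT an identity.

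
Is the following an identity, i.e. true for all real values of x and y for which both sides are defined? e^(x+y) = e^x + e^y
Claim: e^(x+y) = e^x + e^y.
Test a specific point where both sides are defined: x = 3/2, y = 4.
LHS = e^(x+y) ≈ 244.6919
RHS = e^x + e^y ≈ 59.0798
Since 244.6919 ≠ 59.0798, the equation fails at this point, so it cannot hold for all real values of x and y for which both sides are defined.
The correct rule is e^(x+y) = e^x · e^y (a product, not a sum).

Conclusion: No, this is NOT an identity.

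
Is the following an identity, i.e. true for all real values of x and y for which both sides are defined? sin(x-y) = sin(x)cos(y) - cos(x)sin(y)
Claim: sin(x-y) = sin(x)cos(y) - cos(x)sin(y).
Reasoning: Replace y by -y in sin(x+y) = sin(x)cos(y) + cos(x)sin(y) and use cos(-y) = cos(y), sin(-y) = -sin(y): sin(x-y) = sin(x)cos(y) - cos(x)sin(y).
So the two sides agree for all real values of x and y for which both sides are defined.

Conclusion: Yes, this is an identity.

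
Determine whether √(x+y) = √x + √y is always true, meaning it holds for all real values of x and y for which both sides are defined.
Claim: √(x+y) = √x + √y.
Test a specific point where both sides are defined: x = 5, y = 1.
LHS = √(x+y) ≈ 2.4495
RHS = √x + √y ≈ 3.2361
Since 2.4495 ≠ 3.2361, the equation fails at this point, so it cannot hold for all real values of x and y for which both sides are defined.
Squaring the right side gives x + 2√(xy) + y, not x + y.

Conclusion: No, this is NOT an identity.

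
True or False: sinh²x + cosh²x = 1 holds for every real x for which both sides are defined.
False.

Claim: sinh²x + cosh²x = 1.
Test a specific point where both sides are defined: x = -3.
LHS = sinh²x + cosh²x ≈ 201.7156
RHS = 1 ≈ 1.0000
Since 201.7156 ≠ 1.0000, the equation fails at this point, so it cannot hold for every real x for which both sides are defined.
The correct hyperbolic identity is cosh²x - sinh²x = 1 (a difference); the sum sinh²x + cosh²x equals cosh(2x).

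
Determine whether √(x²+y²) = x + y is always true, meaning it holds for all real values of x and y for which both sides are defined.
No, this is NOT an identity.

Claim: √(x²+y²) = x + y.
Test a specific point where both sides are defined: x = 1/2, y = 2.
LHS = √(x²+y²) ≈ 2.0616
RHS = x + y ≈ 2.5000
Since 2.0616 ≠ 2.5000, the equation fails at this point, so it cannot hold for all real values of x and y for which both sides are defined.
(x+y)² = x² + 2xy + y², not x² + y², so the square root does not split this way.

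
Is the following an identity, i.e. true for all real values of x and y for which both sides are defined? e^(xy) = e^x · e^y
Claim: e^(xy) = e^x · e^y.
Test a specific point where both sides are defined: x = 1/2, y = 3/2.
LHS = e^(xy) ≈ 2.1170
RHS = e^x · e^y ≈ 7.3891
Since 2.1170 ≠ 7.3891, the equation fails at this point, so it cannot hold for all real values of x and y for which both sides are defined.
e^x · e^y = e^(x+y), not e^(xy).

Conclusion: No, this is NOT an identity.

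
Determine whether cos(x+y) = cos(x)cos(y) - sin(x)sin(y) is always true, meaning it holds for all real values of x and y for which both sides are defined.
Yes, this is an identity.

Claim: cos(x+y) = cos(x)cos(y) - sin(x)sin(y).
Reasoning: By Euler's formula e^(i(x+y)) = e^(ix)·e^(iy) = (cos x + i·sin x)(cos y + i·sin y). The real part of the left side is cos(x+y); the real part of the product is cos(x)cos(y) - sin(x)sin(y) (since i·i = -1).
So the two sides agree for all real values of x and y for which both sides are defined.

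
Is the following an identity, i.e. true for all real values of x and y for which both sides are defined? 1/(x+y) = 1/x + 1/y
No, this is NOT an identity.

Claim: 1/(x+y) = 1/x + 1/y.
Test a specific point where both sides are defined: x = 5, y = 3.
LHS = 1/(x+y) ≈ 0.1250
RHS = 1/x + 1/y ≈ 0.5333
Since 0.1250 ≠ 0.5333, the equation fails at this point, so it cannot hold for all real values of x and y for which both sides are defined.
1/x + 1/y = (x+y)/(xy), which is not 1/(x+y).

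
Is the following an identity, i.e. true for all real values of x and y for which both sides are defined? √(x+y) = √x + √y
No, this is NOT an identity.

Claim: √(x+y) = √x + √y.
Test a specific point where both sides are defined: x = 1, y = 1/2.
LHS = √(x+y) ≈ 1.2247
RHS = √x + √y ≈ 1.7071
Since 1.2247 ≠ 1.7071, the equation fails at this point, so it cannot hold for all real values of x and y for which both sides are defined.
Squaring the right side gives x + 2√(xy) + y, not x + y.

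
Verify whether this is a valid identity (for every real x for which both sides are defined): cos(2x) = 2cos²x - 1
Claim: cos(2x) = 2cos²x - 1.
Reasoning: cos(2x) = cos²x - sin²x. Replace sin²x by 1 - cos²x: cos²x - (1 - cos²x) = 2cos²x - 1.
So the two sides agree for every real x for which both sides are defined.

Conclusion: Yes, this is an identity.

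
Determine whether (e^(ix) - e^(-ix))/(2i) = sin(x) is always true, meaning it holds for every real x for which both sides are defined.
Yes, this is an identity.

Claim: (e^(ix) - e^(-ix))/(2i) = sin(x).
Reasoning: By Euler's formula e^(ix) = cos(x) + i·sin(x) and e^(-ix) = cos(x) - i·sin(x). Subtracting cancels the cosine terms: e^(ix) - e^(-ix) = 2i·sin(x); divide by 2i.
So the two sides agree for every real x for which both sides are defined.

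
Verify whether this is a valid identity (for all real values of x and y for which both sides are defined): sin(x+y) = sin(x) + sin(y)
No, this is NOT an identity.

Claim: sin(x+y) = sin(x) + sin(y).
Test a specific point where both sides are defined: x = -π/6, y = 2π/3.
LHS = sin(x+y) ≈ 1.0000
RHS = sin(x) + sin(y) ≈ 0.3660
Since 1.0000 ≠ 0.3660, the equation fails at this point, so it cannot hold for all real values of x and y for which both sides are defined.
The correct expansion is sin(x+y) = sin(x)cos(y) + cos(x)sin(y); sine is not additive.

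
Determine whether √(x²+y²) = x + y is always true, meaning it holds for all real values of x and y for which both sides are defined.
Claim: √(x²+y²) = x + y.
Test a specific point where both sides are defined: x = 3, y = -2.
LHS = √(x²+y²) ≈ 3.6056
RHS = x + y ≈ 1.0000
Since 3.6056 ≠ 1.0000, the equation fails at this point, so it cannot hold for all real values of x and y for which both sides are defined.
(x+y)² = x² + 2xy + y², not x² + y², so the square root does not split this way.

Conclusion: No, this is NOT an identity.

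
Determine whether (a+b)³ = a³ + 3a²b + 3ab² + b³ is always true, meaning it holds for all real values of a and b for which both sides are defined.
Yes, this is an identity.

Claim: (a+b)³ = a³ + 3a²b + 3ab² + b³.
Reasoning: (a+b)³ = (a+b)(a+b)² = (a+b)(a² + 2ab + b²) = a³ + 2a²b + ab² + a²b + 2ab² + b³ = a³ + 3a²b + 3ab² + b³.
So the two sides agree for all real values of a and b for which both sides are defined.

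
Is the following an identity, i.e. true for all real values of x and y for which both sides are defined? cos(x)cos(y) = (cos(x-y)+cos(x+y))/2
Yes, this is an identity.

Claim: cos(x)cos(y) = (cos(x-y)+cos(x+y))/2.
Reasoning: cos(x-y) = cos(x)cos(y) + sin(x)sin(y) and cos(x+y) = cos(x)cos(y) - sin(x)sin(y). Adding, cos(x-y) + cos(x+y) = 2cos(x)cos(y); divide by 2.
So the two sides agree for all real values of x and y for which both sides are defined.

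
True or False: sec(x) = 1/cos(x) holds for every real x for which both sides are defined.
Claim: sec(x) = 1/cos(x).
Reasoning: sec(x) is by definition the reciprocal of cos(x), wherever cos(x) ≠ 0.
So the two sides agree for every real x for which both sides are defined.

Conclusion: True.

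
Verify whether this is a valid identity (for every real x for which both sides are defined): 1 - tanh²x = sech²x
Yes, this is an identity.

Claim: 1 - tanh²x = sech²x.
Reasoning: Divide cosh²x - sinh²x = 1 through by cosh²x (never zero): 1 - tanh²x = 1/cosh²x = sech²x.
So the two sides agree for every real x for which both sides are defined.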